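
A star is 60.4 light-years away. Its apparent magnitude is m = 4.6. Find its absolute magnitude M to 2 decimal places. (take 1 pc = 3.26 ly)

M ≈ 3.26

d = 60.4 ly / 3.26 = 18.53 pc
5 log₁₀(d/10 pc) = 5 log₁₀(18.53) − 5 = 1.339
M = m − 5 log₁₀(d/10) = 4.6 − 1.339 = 3.261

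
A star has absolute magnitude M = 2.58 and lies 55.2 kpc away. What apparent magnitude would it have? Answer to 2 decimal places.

m ≈ 21.29

d = 55.2 kpc = 55200 pc
m = M + 5 log₁₀ d − 5 = 2.58 + 5·4.7419 − 5 = 21.290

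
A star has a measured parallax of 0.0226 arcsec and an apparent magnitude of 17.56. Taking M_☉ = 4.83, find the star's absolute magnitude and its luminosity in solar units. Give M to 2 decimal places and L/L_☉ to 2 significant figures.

M ≈ 14.33; L/L_☉ ≈ 1.6×10^-4

d = 1/p = 1/0.0226″ = 44.25 pc
M = m − 5 log₁₀ d + 5 = 17.56 − 5·1.6459 + 5 = 14.331
M − M_☉ = 14.331 − 4.83 = 9.501
L/L_☉ = 10^(−0.4 × 9.501) = 1.584×10^-4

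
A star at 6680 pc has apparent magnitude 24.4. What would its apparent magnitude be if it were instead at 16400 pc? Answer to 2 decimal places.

m ≈ 26.35

Flux ∝ 1/d², so Δm = 5 log₁₀(d₂/d₁) = 5 log₁₀(16400/6680) = 1.950
m₂ = m₁ + Δm = 24.4 + (1.950) = 26.350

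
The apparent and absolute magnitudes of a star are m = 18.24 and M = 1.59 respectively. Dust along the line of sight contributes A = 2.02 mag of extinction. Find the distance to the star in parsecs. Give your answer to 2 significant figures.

m − M = 5 log₁₀(d/10 pc) + A  ⇒  18.24 − (1.59) − 2.02 = 5 log₁₀(d/10)
14.630 = 5 log₁₀(d/10)
log₁₀ d = (m − M − A)/5 + 1 = 3.9260
d = 10^3.9260 = 8433 pc

d ≈ 8400 pc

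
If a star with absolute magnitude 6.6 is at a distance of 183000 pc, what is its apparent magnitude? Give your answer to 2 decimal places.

m = M + 5 log₁₀ d − 5 = 6.6 + 5·5.2625 − 5 = 27.912

m ≈ 27.91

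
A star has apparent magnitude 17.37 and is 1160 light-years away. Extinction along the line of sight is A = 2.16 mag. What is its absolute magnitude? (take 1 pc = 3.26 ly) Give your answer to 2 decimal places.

M ≈ 7.45

d = 1160 ly / 3.26 = 355.8 pc
5 log₁₀(d/10 pc) = 5 log₁₀(355.8) − 5 = 7.756
M = m − 5 log₁₀(d/10) − A = 17.37 − 7.756 − 2.16 = 7.454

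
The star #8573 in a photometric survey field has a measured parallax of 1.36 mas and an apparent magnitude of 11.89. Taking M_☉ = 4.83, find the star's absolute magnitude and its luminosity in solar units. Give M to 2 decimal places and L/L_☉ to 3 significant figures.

d = 1/p = 1000/1.36 mas = 735.3 pc
M = m − 5 log₁₀ d + 5 = 11.89 − 5·2.8665 + 5 = 2.558
M − M_☉ = 2.558 − 4.83 = -2.272
L/L_☉ = 10^(−0.4 × -2.272) = 8.108

M ≈ 2.56; L/L_☉ ≈ 8.11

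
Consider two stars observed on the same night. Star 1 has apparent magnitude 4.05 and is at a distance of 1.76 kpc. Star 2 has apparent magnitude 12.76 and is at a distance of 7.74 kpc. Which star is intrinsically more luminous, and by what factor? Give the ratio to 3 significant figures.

Star 1 is more luminous, by a factor of 158.

Star 1: d = 1.76 kpc = 1760 pc
Star 1: M = m − 5 log₁₀ d + 5 = 4.05 − 5·3.2455 + 5 = -7.178
Star 2: d = 7.74 kpc = 7740 pc
Star 2: M = m − 5 log₁₀ d + 5 = 12.76 − 5·3.8887 + 5 = -1.684
ΔM = M_1 − M_2 = -7.178 − (-1.684) = -5.494; smaller M is more luminous → Star 1.
L ratio = 10^(0.4 |ΔM|) = 10^2.198 = 157.6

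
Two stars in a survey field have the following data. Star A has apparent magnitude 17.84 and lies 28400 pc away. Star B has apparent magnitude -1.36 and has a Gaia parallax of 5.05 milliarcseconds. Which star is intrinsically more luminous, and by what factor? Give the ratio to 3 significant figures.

Star B is more luminous, by a factor of 2330.

Star A: M = m − 5 log₁₀ d + 5 = 17.84 − 5·4.4533 + 5 = 0.573
Star B: p = 5.05 mas = 5.05×10^-3″ → d = 1/p = 198.0 pc
Star B: M = m − 5 log₁₀ d + 5 = -1.36 − 5·2.2967 + 5 = -7.844
ΔM = M_A − M_B = 0.573 − (-7.844) = 8.417; smaller M is more luminous → Star B.
L ratio = 10^(0.4 |ΔM|) = 10^3.367 = 2327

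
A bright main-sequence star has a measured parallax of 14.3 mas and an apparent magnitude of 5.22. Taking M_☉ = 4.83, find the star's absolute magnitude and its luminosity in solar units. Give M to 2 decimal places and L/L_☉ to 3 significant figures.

d = 1/p = 1000/14.3 mas = 69.93 pc
M = m − 5 log₁₀ d + 5 = 5.22 − 5·1.8447 + 5 = 0.997
M − M_☉ = 0.997 − 4.83 = -3.833
L/L_☉ = 10^(−0.4 × -3.833) = 34.15

M ≈ 1.00; L/L_☉ ≈ 34.1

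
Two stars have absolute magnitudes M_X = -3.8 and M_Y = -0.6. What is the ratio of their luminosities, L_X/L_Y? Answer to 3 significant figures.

ΔM = M_X − M_Y = -3.2
L_X/L_Y = 10^(−0.4 ΔM) = 10^1.280 = 19.05

L_X/L_Y ≈ 19.1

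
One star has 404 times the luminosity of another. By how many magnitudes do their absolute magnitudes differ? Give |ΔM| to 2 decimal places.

Pogson: ΔM = −2.5 log₁₀(ratio) = −2.5 log₁₀(404) = −2.5 × 2.6064 = -6.516

|ΔM| ≈ 6.52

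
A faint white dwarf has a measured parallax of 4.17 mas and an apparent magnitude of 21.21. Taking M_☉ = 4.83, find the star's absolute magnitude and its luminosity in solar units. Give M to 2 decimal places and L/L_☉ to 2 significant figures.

d = 1/p = 1000/4.17 mas = 239.8 pc
M = m − 5 log₁₀ d + 5 = 21.21 − 5·2.3799 + 5 = 14.311
M − M_☉ = 14.311 − 4.83 = 9.481
L/L_☉ = 10^(−0.4 × 9.481) = 1.613×10^-4

M ≈ 14.31; L/L_☉ ≈ 1.6×10^-4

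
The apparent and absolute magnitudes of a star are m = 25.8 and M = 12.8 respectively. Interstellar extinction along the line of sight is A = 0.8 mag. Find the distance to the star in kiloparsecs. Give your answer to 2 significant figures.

d ≈ 2.8 kpc

m − M = 5 log₁₀(d/10 pc) + A  ⇒  25.8 − (12.8) − 0.8 = 5 log₁₀(d/10)
12.200 = 5 log₁₀(d/10)
log₁₀ d = (m − M − A)/5 + 1 = 3.4400
d = 10^3.4400 = 2754 pc
= 2.754 kpc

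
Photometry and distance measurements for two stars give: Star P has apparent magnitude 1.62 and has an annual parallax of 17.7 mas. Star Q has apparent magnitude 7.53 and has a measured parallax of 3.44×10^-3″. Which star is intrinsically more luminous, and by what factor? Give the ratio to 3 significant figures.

Star P: p = 17.7 mas = 0.0177″ → d = 1/p = 56.50 pc
Star P: M = m − 5 log₁₀ d + 5 = 1.62 − 5·1.7520 + 5 = -2.140
Star Q: d = 1/p = 1/3.44×10^-3″ = 290.7 pc
Star Q: M = m − 5 log₁₀ d + 5 = 7.53 − 5·2.4634 + 5 = 0.213
ΔM = M_P − M_Q = -2.140 − (0.213) = -2.353; smaller M is more luminous → Star P.
L ratio = 10^(0.4 |ΔM|) = 10^0.941 = 8.733

Star P is more luminous, by a factor of 8.73.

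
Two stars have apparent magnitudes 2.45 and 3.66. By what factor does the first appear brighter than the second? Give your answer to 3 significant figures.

Δm = 2.45 − (3.66) = -1.21
Flux ratio = 10^(−0.4 Δm) = 10^(−0.4 × -1.21) = 10^0.484 = 3.048

3.05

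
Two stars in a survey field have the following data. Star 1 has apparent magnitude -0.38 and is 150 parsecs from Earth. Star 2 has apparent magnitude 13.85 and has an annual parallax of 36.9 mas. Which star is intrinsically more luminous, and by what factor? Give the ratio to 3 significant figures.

Star 1 is more luminous, by a factor of 1.51×10^7.

Star 1: M = m − 5 log₁₀ d + 5 = -0.38 − 5·2.1761 + 5 = -6.260
Star 2: p = 36.9 mas = 0.0369″ → d = 1/p = 27.10 pc
Star 2: M = m − 5 log₁₀ d + 5 = 13.85 − 5·1.4330 + 5 = 11.685
ΔM = M_1 − M_2 = -6.260 − (11.685) = -17.946; smaller M is more luminous → Star 1.
L ratio = 10^(0.4 |ΔM|) = 10^7.178 = 1.507×10^7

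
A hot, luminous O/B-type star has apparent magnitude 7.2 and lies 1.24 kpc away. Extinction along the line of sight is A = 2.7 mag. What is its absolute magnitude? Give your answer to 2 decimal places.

M ≈ -5.97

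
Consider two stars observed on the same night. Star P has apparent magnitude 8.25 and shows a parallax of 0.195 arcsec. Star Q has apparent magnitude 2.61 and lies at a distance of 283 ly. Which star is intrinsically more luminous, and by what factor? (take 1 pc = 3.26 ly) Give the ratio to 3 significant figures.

Star P: d = 1/p = 1/0.195″ = 5.128 pc
Star P: M = m − 5 log₁₀ d + 5 = 8.25 − 5·0.7100 + 5 = 9.700
Star Q: d = 283 ly / 3.26 = 86.81 pc
Star Q: M = m − 5 log₁₀ d + 5 = 2.61 − 5·1.9386 + 5 = -2.083
ΔM = M_P − M_Q = 9.700 − (-2.083) = 11.783; smaller M is more luminous → Star Q.
L ratio = 10^(0.4 |ΔM|) = 10^4.713 = 51670

Star Q is more luminous, by a factor of 51700.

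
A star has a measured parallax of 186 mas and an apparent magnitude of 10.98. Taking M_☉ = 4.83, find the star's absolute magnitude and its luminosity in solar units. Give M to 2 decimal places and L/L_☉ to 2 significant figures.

M ≈ 12.33; L/L_☉ ≈ 1.0×10^-3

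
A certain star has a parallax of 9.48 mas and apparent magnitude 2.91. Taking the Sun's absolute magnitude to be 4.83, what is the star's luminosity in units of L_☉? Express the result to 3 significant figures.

d = 1/p = 1000/9.48 mas = 105.5 pc
M = m − 5 log₁₀ d + 5 = 2.91 − 5·2.0232 + 5 = -2.206
M − M_☉ = -2.206 − 4.83 = -7.036
L/L_☉ = 10^(−0.4 × -7.036) = 652.2

L/L_☉ ≈ 652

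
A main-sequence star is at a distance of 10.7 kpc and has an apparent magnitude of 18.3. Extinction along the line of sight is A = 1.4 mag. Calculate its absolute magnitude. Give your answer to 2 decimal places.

d = 10.7 kpc = 10700 pc
5 log₁₀(d/10 pc) = 5 log₁₀(10700) − 5 = 15.147
M = m − 5 log₁₀(d/10) − A = 18.3 − 15.147 − 1.4 = 1.753

M ≈ 1.75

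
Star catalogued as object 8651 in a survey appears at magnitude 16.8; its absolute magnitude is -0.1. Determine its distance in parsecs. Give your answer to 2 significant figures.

d ≈ 24000 pc

μ = m − M = 16.900
m − M = 5 log₁₀ d − 5
log₁₀ d = (m − M)/5 + 1 = 4.3800
d = 10^4.3800 = 23990 pc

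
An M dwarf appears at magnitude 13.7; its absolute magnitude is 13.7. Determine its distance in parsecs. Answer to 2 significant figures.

d ≈ 10 pc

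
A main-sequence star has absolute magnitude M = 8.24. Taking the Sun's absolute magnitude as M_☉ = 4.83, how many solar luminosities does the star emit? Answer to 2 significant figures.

M − M_☉ = 8.24 − 4.83 = 3.410
L/L_☉ = 10^(−0.4 (M − M_☉)) = 10^-1.364 = 0.04325

L/L_☉ ≈ 0.043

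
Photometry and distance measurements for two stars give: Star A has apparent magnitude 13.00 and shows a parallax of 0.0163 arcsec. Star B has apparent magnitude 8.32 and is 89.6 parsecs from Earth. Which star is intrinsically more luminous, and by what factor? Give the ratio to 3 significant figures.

Star B is more luminous, by a factor of 159.

Star A: d = 1/p = 1/0.0163″ = 61.35 pc
Star A: M = m − 5 log₁₀ d + 5 = 13.00 − 5·1.7878 + 5 = 9.061
Star B: M = m − 5 log₁₀ d + 5 = 8.32 − 5·1.9523 + 5 = 3.558
ΔM = M_A − M_B = 9.061 − (3.558) = 5.502; smaller M is more luminous → Star B.
L ratio = 10^(0.4 |ΔM|) = 10^2.201 = 158.9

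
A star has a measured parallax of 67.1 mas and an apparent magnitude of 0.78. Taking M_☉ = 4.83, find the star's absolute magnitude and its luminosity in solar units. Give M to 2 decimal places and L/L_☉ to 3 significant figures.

M ≈ -0.09; L/L_☉ ≈ 92.6

d = 1/p = 1000/67.1 mas = 14.90 pc
M = m − 5 log₁₀ d + 5 = 0.78 − 5·1.1733 + 5 = -0.086
M − M_☉ = -0.086 − 4.83 = -4.916
L/L_☉ = 10^(−0.4 × -4.916) = 92.59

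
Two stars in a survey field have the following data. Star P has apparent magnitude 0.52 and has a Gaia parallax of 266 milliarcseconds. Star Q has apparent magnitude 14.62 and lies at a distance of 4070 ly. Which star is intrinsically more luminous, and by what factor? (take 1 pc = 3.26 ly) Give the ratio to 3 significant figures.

Star P is more luminous, by a factor of 3.96.

Star P: p = 266 mas = 0.266″ → d = 1/p = 3.759 pc
Star P: M = m − 5 log₁₀ d + 5 = 0.52 − 5·0.5751 + 5 = 2.644
Star Q: d = 4070 ly / 3.26 = 1248 pc
Star Q: M = m − 5 log₁₀ d + 5 = 14.62 − 5·3.0964 + 5 = 4.138
ΔM = M_P − M_Q = 2.644 − (4.138) = -1.494; smaller M is more luminous → Star P.
L ratio = 10^(0.4 |ΔM|) = 10^0.597 = 3.958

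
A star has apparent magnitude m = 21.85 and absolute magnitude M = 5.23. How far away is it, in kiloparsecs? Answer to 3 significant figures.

d ≈ 21.1 kpc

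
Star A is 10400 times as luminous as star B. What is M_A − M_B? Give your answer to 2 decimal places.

M_A − M_B ≈ -10.04

Pogson: ΔM = −2.5 log₁₀(ratio) = −2.5 log₁₀(10400) = −2.5 × 4.0170 = -10.043
Star A is brighter, so it has the smaller magnitude: the difference is negative.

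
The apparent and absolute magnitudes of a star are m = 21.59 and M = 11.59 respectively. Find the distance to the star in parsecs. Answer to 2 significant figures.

d ≈ 1000 pc

Distance modulus: m − M = 21.59 − (11.59) = 10.000
m − M = 5 log₁₀ d − 5
log₁₀ d = (m − M)/5 + 1 = 3.0000
d = 10^3.0000 = 1000 pc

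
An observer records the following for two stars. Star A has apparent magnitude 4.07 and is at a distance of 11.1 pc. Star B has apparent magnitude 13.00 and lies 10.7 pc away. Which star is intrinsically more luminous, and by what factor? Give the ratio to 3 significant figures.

Star A is more luminous, by a factor of 4020.

Star A: M = m − 5 log₁₀ d + 5 = 4.07 − 5·1.0453 + 5 = 3.843
Star B: M = m − 5 log₁₀ d + 5 = 13.00 − 5·1.0294 + 5 = 12.853
ΔM = M_A − M_B = 3.843 − (12.853) = -9.010; smaller M is more luminous → Star A.
L ratio = 10^(0.4 |ΔM|) = 10^3.604 = 4017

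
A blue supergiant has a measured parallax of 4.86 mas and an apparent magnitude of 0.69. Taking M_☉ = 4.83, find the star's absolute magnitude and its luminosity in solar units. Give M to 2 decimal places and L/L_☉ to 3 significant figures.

d = 1/p = 1000/4.86 mas = 205.8 pc
M = m − 5 log₁₀ d + 5 = 0.69 − 5·2.3134 + 5 = -5.877
M − M_☉ = -5.877 − 4.83 = -10.707
L/L_☉ = 10^(−0.4 × -10.707) = 19170

M ≈ -5.88; L/L_☉ ≈ 19200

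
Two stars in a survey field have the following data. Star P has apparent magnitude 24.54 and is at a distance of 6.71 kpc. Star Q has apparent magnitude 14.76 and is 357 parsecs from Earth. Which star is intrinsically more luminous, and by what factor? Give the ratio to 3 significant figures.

Star Q is more luminous, by a factor of 23.1.

Star P: d = 6.71 kpc = 6710 pc
Star P: M = m − 5 log₁₀ d + 5 = 24.54 − 5·3.8267 + 5 = 10.406
Star Q: M = m − 5 log₁₀ d + 5 = 14.76 − 5·2.5527 + 5 = 6.997
ΔM = M_P − M_Q = 10.406 − (6.997) = 3.410; smaller M is more luminous → Star Q.
L ratio = 10^(0.4 |ΔM|) = 10^1.364 = 23.11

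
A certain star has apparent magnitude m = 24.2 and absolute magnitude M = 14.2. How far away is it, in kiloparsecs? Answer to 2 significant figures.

d ≈ 1.0 kpc

Distance modulus: m − M = 24.2 − (14.2) = 10.000
m − M = 5 log₁₀ d − 5
log₁₀ d = (m − M)/5 + 1 = 3.0000
d = 10^3.0000 = 1000 pc
= 1.000 kpc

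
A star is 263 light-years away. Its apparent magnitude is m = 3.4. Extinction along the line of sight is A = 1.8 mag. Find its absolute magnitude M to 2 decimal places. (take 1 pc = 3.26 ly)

M ≈ -2.93

d = 263 ly / 3.26 = 80.67 pc
5 log₁₀(d/10 pc) = 5 log₁₀(80.67) − 5 = 4.534
M = m − 5 log₁₀(d/10) − A = 3.4 − 4.534 − 1.8 = -2.934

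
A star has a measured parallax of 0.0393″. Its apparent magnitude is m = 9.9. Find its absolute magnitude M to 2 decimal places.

d = 1/p = 1/0.0393″ = 25.45 pc
5 log₁₀(d/10 pc) = 5 log₁₀(25.45) − 5 = 2.028
M = m − 5 log₁₀(d/10) = 9.9 − 2.028 = 7.872

M ≈ 7.87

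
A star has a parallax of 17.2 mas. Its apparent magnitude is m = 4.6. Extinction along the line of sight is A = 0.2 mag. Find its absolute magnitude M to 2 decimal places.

M ≈ 0.58

p = 17.2 mas = 0.0172″ → d = 1/p = 58.14 pc
5 log₁₀(d/10 pc) = 5 log₁₀(58.14) − 5 = 3.822
M = m − 5 log₁₀(d/10) − A = 4.6 − 3.822 − 0.2 = 0.578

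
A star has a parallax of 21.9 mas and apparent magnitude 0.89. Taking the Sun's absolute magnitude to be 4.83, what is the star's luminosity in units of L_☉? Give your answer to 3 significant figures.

d = 1/p = 1000/21.9 mas = 45.66 pc
M = m − 5 log₁₀ d + 5 = 0.89 − 5·1.6596 + 5 = -2.408
M − M_☉ = -2.408 − 4.83 = -7.238
L/L_☉ = 10^(−0.4 × -7.238) = 785.4

L/L_☉ ≈ 785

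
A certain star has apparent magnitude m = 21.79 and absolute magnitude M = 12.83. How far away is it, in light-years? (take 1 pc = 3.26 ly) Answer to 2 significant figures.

μ = m − M = 8.960
m − M = 5 log₁₀ d − 5
log₁₀ d = (m − M)/5 + 1 = 2.7920
d = 10^2.7920 = 619.4 pc
= 2019 ly

d ≈ 2000 ly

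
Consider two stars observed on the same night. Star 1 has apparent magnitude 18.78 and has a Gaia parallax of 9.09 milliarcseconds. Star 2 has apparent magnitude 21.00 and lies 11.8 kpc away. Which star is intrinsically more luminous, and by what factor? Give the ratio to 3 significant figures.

Star 2 is more luminous, by a factor of 1490.

Star 1: p = 9.09 mas = 9.09×10^-3″ → d = 1/p = 110.0 pc
Star 1: M = m − 5 log₁₀ d + 5 = 18.78 − 5·2.0414 + 5 = 13.573
Star 2: d = 11.8 kpc = 11800 pc
Star 2: M = m − 5 log₁₀ d + 5 = 21.00 − 5·4.0719 + 5 = 5.641
ΔM = M_1 − M_2 = 13.573 − (5.641) = 7.932; smaller M is more luminous → Star 2.
L ratio = 10^(0.4 |ΔM|) = 10^3.173 = 1489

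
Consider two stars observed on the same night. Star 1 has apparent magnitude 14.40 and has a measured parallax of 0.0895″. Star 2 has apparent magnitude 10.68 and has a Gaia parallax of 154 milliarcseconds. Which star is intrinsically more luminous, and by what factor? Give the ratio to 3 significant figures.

Star 2 is more luminous, by a factor of 10.4.

Star 1: d = 1/p = 1/0.0895″ = 11.17 pc
Star 1: M = m − 5 log₁₀ d + 5 = 14.40 − 5·1.0482 + 5 = 14.159
Star 2: p = 154 mas = 0.154″ → d = 1/p = 6.494 pc
Star 2: M = m − 5 log₁₀ d + 5 = 10.68 − 5·0.8125 + 5 = 11.618
ΔM = M_1 − M_2 = 14.159 − (11.618) = 2.542; smaller M is more luminous → Star 2.
L ratio = 10^(0.4 |ΔM|) = 10^1.017 = 10.39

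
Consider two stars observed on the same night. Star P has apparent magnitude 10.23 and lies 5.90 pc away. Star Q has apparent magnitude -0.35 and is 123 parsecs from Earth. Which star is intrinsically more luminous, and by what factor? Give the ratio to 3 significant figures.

Star P: M = m − 5 log₁₀ d + 5 = 10.23 − 5·0.7709 + 5 = 11.376
Star Q: M = m − 5 log₁₀ d + 5 = -0.35 − 5·2.0899 + 5 = -5.800
ΔM = M_P − M_Q = 11.376 − (-5.800) = 17.175; smaller M is more luminous → Star Q.
L ratio = 10^(0.4 |ΔM|) = 10^6.870 = 7.415×10^6

Star Q is more luminous, by a factor of 7.41×10^6.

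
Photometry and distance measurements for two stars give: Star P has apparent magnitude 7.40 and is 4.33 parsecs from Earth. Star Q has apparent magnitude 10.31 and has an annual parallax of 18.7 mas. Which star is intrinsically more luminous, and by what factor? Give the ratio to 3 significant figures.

Star P: M = m − 5 log₁₀ d + 5 = 7.40 − 5·0.6365 + 5 = 9.218
Star Q: p = 18.7 mas = 0.0187″ → d = 1/p = 53.48 pc
Star Q: M = m − 5 log₁₀ d + 5 = 10.31 − 5·1.7282 + 5 = 6.669
ΔM = M_P − M_Q = 9.218 − (6.669) = 2.548; smaller M is more luminous → Star Q.
L ratio = 10^(0.4 |ΔM|) = 10^1.019 = 10.46

Star Q is more luminous, by a factor of 10.5.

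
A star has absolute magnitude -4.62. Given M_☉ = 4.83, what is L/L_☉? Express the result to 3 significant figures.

M − M_☉ = -4.62 − 4.83 = -9.450
L/L_☉ = 10^(−0.4 (M − M_☉)) = 10^3.780 = 6026

L/L_☉ ≈ 6030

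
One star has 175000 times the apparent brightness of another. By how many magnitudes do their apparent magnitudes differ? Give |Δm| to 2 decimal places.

|Δm| ≈ 13.11

Pogson: Δm = −2.5 log₁₀(ratio) = −2.5 log₁₀(175000) = −2.5 × 5.2430 = -13.108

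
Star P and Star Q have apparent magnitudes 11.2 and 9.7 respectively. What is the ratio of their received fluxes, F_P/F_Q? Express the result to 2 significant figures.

Δm = 11.2 − (9.7) = 1.5
Flux ratio = 10^(−0.4 Δm) = 10^(−0.4 × 1.5) = 10^-0.600 = 0.2512

F_P/F_Q ≈ 0.25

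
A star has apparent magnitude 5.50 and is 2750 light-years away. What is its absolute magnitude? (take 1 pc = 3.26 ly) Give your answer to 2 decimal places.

M ≈ -4.13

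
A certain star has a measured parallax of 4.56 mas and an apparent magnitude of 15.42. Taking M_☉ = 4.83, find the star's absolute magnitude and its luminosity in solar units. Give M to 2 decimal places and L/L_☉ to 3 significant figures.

M ≈ 8.71; L/L_☉ ≈ 0.0279

d = 1/p = 1000/4.56 mas = 219.3 pc
M = m − 5 log₁₀ d + 5 = 15.42 − 5·2.3410 + 5 = 8.715
M − M_☉ = 8.715 − 4.83 = 3.885
L/L_☉ = 10^(−0.4 × 3.885) = 0.02793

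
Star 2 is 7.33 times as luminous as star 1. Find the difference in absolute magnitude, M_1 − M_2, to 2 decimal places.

Pogson: ΔM = −2.5 log₁₀(ratio) = −2.5 log₁₀(7.33) = −2.5 × 0.8651 = -2.163
Star 2 is brighter so has the smaller magnitude: M_1 − M_2 is positive.

M_1 − M_2 ≈ 2.16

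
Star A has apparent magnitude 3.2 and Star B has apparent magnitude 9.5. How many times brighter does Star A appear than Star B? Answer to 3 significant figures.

331

Magnitude difference = -6.3
Flux ratio = 10^(−0.4 Δm) = 10^(−0.4 × -6.3) = 10^2.520 = 331.1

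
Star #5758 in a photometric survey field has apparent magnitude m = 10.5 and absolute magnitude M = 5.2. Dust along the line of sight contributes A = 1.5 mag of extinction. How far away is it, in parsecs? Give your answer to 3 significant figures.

d ≈ 57.5 pc

m − M = 5 log₁₀(d/10 pc) + A  ⇒  10.5 − (5.2) − 1.5 = 5 log₁₀(d/10)
3.800 = 5 log₁₀(d/10)
log₁₀ d = (m − M − A)/5 + 1 = 1.7600
d = 10^1.7600 = 57.54 pc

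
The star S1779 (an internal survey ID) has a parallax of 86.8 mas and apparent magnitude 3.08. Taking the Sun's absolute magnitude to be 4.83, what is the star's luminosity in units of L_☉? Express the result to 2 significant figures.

L/L_☉ ≈ 6.7

d = 1/p = 1000/86.8 mas = 11.52 pc
M = m − 5 log₁₀ d + 5 = 3.08 − 5·1.0615 + 5 = 2.773
M − M_☉ = 2.773 − 4.83 = -2.057
L/L_☉ = 10^(−0.4 × -2.057) = 6.652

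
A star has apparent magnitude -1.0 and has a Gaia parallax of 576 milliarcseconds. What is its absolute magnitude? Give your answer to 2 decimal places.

p = 576 mas = 0.576″ → d = 1/p = 1.736 pc
5 log₁₀(d/10 pc) = 5 log₁₀(1.736) − 5 = -3.802
M = m − 5 log₁₀(d/10) = -1.0 + 3.802 = 2.802

M ≈ 2.80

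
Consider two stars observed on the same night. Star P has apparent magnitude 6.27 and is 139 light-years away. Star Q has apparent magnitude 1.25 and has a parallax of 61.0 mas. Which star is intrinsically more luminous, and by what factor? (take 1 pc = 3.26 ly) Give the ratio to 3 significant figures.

Star P: d = 139 ly / 3.26 = 42.64 pc
Star P: M = m − 5 log₁₀ d + 5 = 6.27 − 5·1.6298 + 5 = 3.121
Star Q: p = 61.0 mas = 0.0610″ → d = 1/p = 16.39 pc
Star Q: M = m − 5 log₁₀ d + 5 = 1.25 − 5·1.2147 + 5 = 0.177
ΔM = M_P − M_Q = 3.121 − (0.177) = 2.944; smaller M is more luminous → Star Q.
L ratio = 10^(0.4 |ΔM|) = 10^1.178 = 15.06

Star Q is more luminous, by a factor of 15.1.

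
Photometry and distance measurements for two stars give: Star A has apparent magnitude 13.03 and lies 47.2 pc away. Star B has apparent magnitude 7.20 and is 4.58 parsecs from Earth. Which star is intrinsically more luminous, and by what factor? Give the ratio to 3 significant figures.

Star B is more luminous, by a factor of 2.02.

Star A: M = m − 5 log₁₀ d + 5 = 13.03 − 5·1.6739 + 5 = 9.660
Star B: M = m − 5 log₁₀ d + 5 = 7.20 − 5·0.6609 + 5 = 8.896
ΔM = M_A − M_B = 9.660 − (8.896) = 0.765; smaller M is more luminous → Star B.
L ratio = 10^(0.4 |ΔM|) = 10^0.306 = 2.022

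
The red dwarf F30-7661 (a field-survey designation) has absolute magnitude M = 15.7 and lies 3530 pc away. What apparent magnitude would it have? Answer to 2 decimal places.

m ≈ 28.44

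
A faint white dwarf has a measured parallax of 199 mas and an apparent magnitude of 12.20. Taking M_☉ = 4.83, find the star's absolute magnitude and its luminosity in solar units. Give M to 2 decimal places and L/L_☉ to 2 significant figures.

d = 1/p = 1000/199 mas = 5.025 pc
M = m − 5 log₁₀ d + 5 = 12.20 − 5·0.7011 + 5 = 13.694
M − M_☉ = 13.694 − 4.83 = 8.864
L/L_☉ = 10^(−0.4 × 8.864) = 2.846×10^-4

M ≈ 13.69; L/L_☉ ≈ 2.8×10^-4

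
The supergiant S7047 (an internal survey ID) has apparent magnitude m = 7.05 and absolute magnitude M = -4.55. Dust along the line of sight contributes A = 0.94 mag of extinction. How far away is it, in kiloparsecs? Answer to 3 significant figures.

m − M = 5 log₁₀(d/10 pc) + A  ⇒  7.05 − (-4.55) − 0.94 = 5 log₁₀(d/10)
10.660 = 5 log₁₀(d/10)
log₁₀ d = (m − M − A)/5 + 1 = 3.1320
d = 10^3.1320 = 1355 pc
= 1.355 kpc

d ≈ 1.36 kpc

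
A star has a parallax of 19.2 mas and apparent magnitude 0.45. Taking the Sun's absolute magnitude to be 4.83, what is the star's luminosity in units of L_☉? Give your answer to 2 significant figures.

d = 1/p = 1000/19.2 mas = 52.08 pc
M = m − 5 log₁₀ d + 5 = 0.45 − 5·1.7167 + 5 = -3.133
M − M_☉ = -3.133 − 4.83 = -7.963
L/L_☉ = 10^(−0.4 × -7.963) = 1532

L/L_☉ ≈ 1500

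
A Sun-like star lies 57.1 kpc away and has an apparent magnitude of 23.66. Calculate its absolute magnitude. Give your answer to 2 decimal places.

M ≈ 4.88

d = 57.1 kpc = 57100 pc
5 log₁₀(d/10 pc) = 5 log₁₀(57100) − 5 = 18.783
M = m − 5 log₁₀(d/10) = 23.66 − 18.783 = 4.877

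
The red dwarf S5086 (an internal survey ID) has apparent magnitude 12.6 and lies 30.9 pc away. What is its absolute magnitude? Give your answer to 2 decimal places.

M ≈ 10.15

5 log₁₀(d/10 pc) = 5 log₁₀(30.90) − 5 = 2.450
M = m − 5 log₁₀(d/10) = 12.6 − 2.450 = 10.150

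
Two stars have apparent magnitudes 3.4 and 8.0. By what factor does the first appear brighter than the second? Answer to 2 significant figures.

Δm = 3.4 − (8.0) = -4.6
Flux ratio = 10^(−0.4 Δm) = 10^(−0.4 × -4.6) = 10^1.840 = 69.18

69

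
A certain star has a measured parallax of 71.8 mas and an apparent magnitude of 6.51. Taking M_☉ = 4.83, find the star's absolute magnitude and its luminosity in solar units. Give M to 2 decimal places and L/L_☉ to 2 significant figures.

M ≈ 5.79; L/L_☉ ≈ 0.41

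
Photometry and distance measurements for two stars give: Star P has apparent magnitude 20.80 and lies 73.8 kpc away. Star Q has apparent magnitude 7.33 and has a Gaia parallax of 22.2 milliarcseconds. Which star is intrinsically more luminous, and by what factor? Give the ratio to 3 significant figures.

Star P: d = 73.8 kpc = 73800 pc
Star P: M = m − 5 log₁₀ d + 5 = 20.80 − 5·4.8681 + 5 = 1.460
Star Q: p = 22.2 mas = 0.0222″ → d = 1/p = 45.05 pc
Star Q: M = m − 5 log₁₀ d + 5 = 7.33 − 5·1.6536 + 5 = 4.062
ΔM = M_P − M_Q = 1.460 − (4.062) = -2.602; smaller M is more luminous → Star P.
L ratio = 10^(0.4 |ΔM|) = 10^1.041 = 10.99

Star P is more luminous, by a factor of 11.0.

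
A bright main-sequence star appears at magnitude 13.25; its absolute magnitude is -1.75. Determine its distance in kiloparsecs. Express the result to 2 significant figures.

d ≈ 10 kpc

Distance modulus: m − M = 13.25 − (-1.75) = 15.000
m − M = 5 log₁₀ d − 5
log₁₀ d = (m − M)/5 + 1 = 4.0000
d = 10^4.0000 = 10000 pc
= 10.00 kpc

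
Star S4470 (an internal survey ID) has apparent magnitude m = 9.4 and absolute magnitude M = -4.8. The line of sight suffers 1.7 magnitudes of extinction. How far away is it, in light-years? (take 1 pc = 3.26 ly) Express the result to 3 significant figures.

m − M = 5 log₁₀(d/10 pc) + A  ⇒  9.4 − (-4.8) − 1.7 = 5 log₁₀(d/10)
12.500 = 5 log₁₀(d/10)
log₁₀ d = (m − M − A)/5 + 1 = 3.5000
d = 10^3.5000 = 3162 pc
= 10310 ly

d ≈ 10300 ly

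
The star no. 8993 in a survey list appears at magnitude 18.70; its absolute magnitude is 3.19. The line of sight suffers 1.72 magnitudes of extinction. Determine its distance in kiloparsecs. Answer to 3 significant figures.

d ≈ 5.73 kpc

m − M = 5 log₁₀(d/10 pc) + A  ⇒  18.70 − (3.19) − 1.72 = 5 log₁₀(d/10)
13.790 = 5 log₁₀(d/10)
log₁₀ d = (m − M − A)/5 + 1 = 3.7580
d = 10^3.7580 = 5728 pc
= 5.728 kpc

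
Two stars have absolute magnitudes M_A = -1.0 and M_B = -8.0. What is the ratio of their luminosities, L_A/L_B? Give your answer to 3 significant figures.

L_A/L_B ≈ 1.58×10^-3

ΔM = M_A − M_B = 7.0
L_A/L_B = 10^(−0.4 ΔM) = 10^-2.800 = 1.585×10^-3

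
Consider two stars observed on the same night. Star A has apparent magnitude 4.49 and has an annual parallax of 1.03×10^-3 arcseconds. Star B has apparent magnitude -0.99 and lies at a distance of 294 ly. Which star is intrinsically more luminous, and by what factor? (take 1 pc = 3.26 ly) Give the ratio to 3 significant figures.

Star A: d = 1/p = 1/1.03×10^-3″ = 970.9 pc
Star A: M = m − 5 log₁₀ d + 5 = 4.49 − 5·2.9872 + 5 = -5.446
Star B: d = 294 ly / 3.26 = 90.18 pc
Star B: M = m − 5 log₁₀ d + 5 = -0.99 − 5·1.9551 + 5 = -5.766
ΔM = M_A − M_B = -5.446 − (-5.766) = 0.320; smaller M is more luminous → Star B.
L ratio = 10^(0.4 |ΔM|) = 10^0.128 = 1.343

Star B is more luminous, by a factor of 1.34.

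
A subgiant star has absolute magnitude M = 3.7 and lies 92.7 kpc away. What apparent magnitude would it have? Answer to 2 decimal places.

d = 92.7 kpc = 92700 pc
m = M + 5 log₁₀ d − 5 = 3.7 + 5·4.9671 − 5 = 23.535

m ≈ 23.54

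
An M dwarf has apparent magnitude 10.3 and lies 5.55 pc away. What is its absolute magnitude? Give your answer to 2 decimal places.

M ≈ 11.58

5 log₁₀(d/10 pc) = 5 log₁₀(5.550) − 5 = -1.279
M = m − 5 log₁₀(d/10) = 10.3 + 1.279 = 11.579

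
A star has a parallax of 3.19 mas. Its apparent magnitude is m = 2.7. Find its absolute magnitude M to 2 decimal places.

M ≈ -4.78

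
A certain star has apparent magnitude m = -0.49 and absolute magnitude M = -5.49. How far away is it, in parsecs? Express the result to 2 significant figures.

d ≈ 100 pc

Distance modulus: m − M = -0.49 − (-5.49) = 5.000
m − M = 5 log₁₀ d − 5
log₁₀ d = (m − M)/5 + 1 = 2.0000
d = 10^2.0000 = 100.0 pc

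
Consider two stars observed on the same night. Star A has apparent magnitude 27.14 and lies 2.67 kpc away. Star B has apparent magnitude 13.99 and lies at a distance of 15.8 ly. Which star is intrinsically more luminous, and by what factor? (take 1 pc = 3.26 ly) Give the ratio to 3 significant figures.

Star A is more luminous, by a factor of 1.67.

Star A: d = 2.67 kpc = 2670 pc
Star A: M = m − 5 log₁₀ d + 5 = 27.14 − 5·3.4265 + 5 = 15.007
Star B: d = 15.8 ly / 3.26 = 4.847 pc
Star B: M = m − 5 log₁₀ d + 5 = 13.99 − 5·0.6854 + 5 = 15.563
ΔM = M_A − M_B = 15.007 − (15.563) = -0.555; smaller M is more luminous → Star A.
L ratio = 10^(0.4 |ΔM|) = 10^0.222 = 1.668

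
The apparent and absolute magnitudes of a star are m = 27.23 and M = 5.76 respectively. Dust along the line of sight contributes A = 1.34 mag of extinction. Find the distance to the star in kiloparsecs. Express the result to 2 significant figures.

d ≈ 110 kpc

m − M = 5 log₁₀(d/10 pc) + A  ⇒  27.23 − (5.76) − 1.34 = 5 log₁₀(d/10)
20.130 = 5 log₁₀(d/10)
log₁₀ d = (m − M − A)/5 + 1 = 5.0260
d = 10^5.0260 = 106200 pc
= 106.2 kpc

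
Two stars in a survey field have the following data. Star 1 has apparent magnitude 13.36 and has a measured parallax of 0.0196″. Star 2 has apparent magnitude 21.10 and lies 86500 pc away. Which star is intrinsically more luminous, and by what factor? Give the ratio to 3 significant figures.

Star 2 is more luminous, by a factor of 2300.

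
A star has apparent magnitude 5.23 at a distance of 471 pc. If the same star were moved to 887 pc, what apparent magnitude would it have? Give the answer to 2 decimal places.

Flux ∝ 1/d², so Δm = 5 log₁₀(d₂/d₁) = 5 log₁₀(887/471) = 1.375
m₂ = m₁ + Δm = 5.23 + (1.375) = 6.605

m ≈ 6.60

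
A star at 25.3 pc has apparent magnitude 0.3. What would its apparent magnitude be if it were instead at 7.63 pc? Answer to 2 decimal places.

Flux ∝ 1/d², so Δm = 5 log₁₀(d₂/d₁) = 5 log₁₀(7.63/25.3) = -2.603
m₂ = m₁ + Δm = 0.3 + (-2.603) = -2.303

m ≈ -2.30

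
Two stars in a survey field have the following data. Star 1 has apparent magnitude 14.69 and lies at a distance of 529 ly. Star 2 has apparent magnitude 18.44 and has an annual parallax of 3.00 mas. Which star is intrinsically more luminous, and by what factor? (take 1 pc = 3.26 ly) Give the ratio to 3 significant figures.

Star 1 is more luminous, by a factor of 7.49.

Star 1: d = 529 ly / 3.26 = 162.3 pc
Star 1: M = m − 5 log₁₀ d + 5 = 14.69 − 5·2.2102 + 5 = 8.639
Star 2: p = 3.00 mas = 3.00×10^-3″ → d = 1/p = 333.3 pc
Star 2: M = m − 5 log₁₀ d + 5 = 18.44 − 5·2.5229 + 5 = 10.826
ΔM = M_1 − M_2 = 8.639 − (10.826) = -2.187; smaller M is more luminous → Star 1.
L ratio = 10^(0.4 |ΔM|) = 10^0.875 = 7.494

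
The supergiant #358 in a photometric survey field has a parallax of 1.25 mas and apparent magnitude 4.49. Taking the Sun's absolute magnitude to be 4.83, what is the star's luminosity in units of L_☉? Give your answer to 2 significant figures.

L/L_☉ ≈ 8800

d = 1/p = 1000/1.25 mas = 800.0 pc
M = m − 5 log₁₀ d + 5 = 4.49 − 5·2.9031 + 5 = -5.025
M − M_☉ = -5.025 − 4.83 = -9.855
L/L_☉ = 10^(−0.4 × -9.855) = 8753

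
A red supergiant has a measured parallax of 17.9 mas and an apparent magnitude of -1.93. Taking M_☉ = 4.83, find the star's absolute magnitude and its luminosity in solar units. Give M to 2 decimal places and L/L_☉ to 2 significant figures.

d = 1/p = 1000/17.9 mas = 55.87 pc
M = m − 5 log₁₀ d + 5 = -1.93 − 5·1.7471 + 5 = -5.666
M − M_☉ = -5.666 − 4.83 = -10.496
L/L_☉ = 10^(−0.4 × -10.496) = 15790

M ≈ -5.67; L/L_☉ ≈ 16000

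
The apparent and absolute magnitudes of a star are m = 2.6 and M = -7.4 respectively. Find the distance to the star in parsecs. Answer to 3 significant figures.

d ≈ 1000 pc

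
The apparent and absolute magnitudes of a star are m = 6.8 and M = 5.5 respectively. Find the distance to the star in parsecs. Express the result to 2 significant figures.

μ = m − M = 1.300
m − M = 5 log₁₀ d − 5
log₁₀ d = (m − M)/5 + 1 = 1.2600
d = 10^1.2600 = 18.20 pc

d ≈ 18 pc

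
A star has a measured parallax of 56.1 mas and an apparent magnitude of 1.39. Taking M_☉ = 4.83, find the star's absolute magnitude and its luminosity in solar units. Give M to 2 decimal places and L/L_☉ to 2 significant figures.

M ≈ 0.13; L/L_☉ ≈ 76

d = 1/p = 1000/56.1 mas = 17.83 pc
M = m − 5 log₁₀ d + 5 = 1.39 − 5·1.2510 + 5 = 0.135
M − M_☉ = 0.135 − 4.83 = -4.695
L/L_☉ = 10^(−0.4 × -4.695) = 75.52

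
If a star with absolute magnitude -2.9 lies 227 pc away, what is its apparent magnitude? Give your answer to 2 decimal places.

m = M + 5 log₁₀ d − 5 = -2.9 + 5·2.3560 − 5 = 3.880

m ≈ 3.88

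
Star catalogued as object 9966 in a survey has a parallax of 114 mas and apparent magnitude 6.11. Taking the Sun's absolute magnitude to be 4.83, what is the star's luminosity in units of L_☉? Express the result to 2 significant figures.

d = 1/p = 1000/114 mas = 8.772 pc
M = m − 5 log₁₀ d + 5 = 6.11 − 5·0.9431 + 5 = 6.395
M − M_☉ = 6.395 − 4.83 = 1.565
L/L_☉ = 10^(−0.4 × 1.565) = 0.2367

L/L_☉ ≈ 0.24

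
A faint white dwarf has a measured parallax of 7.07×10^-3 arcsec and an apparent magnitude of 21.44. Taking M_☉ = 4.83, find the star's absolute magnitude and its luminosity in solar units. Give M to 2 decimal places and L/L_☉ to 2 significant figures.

M ≈ 15.69; L/L_☉ ≈ 4.5×10^-5

d = 1/p = 1/7.07×10^-3″ = 141.4 pc
M = m − 5 log₁₀ d + 5 = 21.44 − 5·2.1506 + 5 = 15.687
M − M_☉ = 15.687 − 4.83 = 10.857
L/L_☉ = 10^(−0.4 × 10.857) = 4.541×10^-5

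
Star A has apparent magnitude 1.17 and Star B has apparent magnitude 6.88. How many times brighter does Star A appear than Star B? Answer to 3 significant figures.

192

Δm = 1.17 − (6.88) = -5.71
Flux ratio = 10^(−0.4 Δm) = 10^(−0.4 × -5.71) = 10^2.284 = 192.3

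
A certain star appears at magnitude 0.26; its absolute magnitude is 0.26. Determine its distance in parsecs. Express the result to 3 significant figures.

d ≈ 10.0 pc

μ = m − M = 0.000
m − M = 5 log₁₀ d − 5
log₁₀ d = (m − M)/5 + 1 = 1.0000
d = 10^1.0000 = 10.00 pc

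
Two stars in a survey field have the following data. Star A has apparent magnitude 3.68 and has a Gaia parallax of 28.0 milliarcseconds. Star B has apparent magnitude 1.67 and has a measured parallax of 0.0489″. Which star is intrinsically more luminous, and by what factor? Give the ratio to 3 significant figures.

Star B is more luminous, by a factor of 2.09.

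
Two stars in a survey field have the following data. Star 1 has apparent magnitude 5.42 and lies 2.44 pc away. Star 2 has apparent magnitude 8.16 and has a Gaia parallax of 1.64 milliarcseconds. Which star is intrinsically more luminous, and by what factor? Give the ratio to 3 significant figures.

Star 2 is more luminous, by a factor of 5010.

Star 1: M = m − 5 log₁₀ d + 5 = 5.42 − 5·0.3874 + 5 = 8.483
Star 2: p = 1.64 mas = 1.64×10^-3″ → d = 1/p = 609.8 pc
Star 2: M = m − 5 log₁₀ d + 5 = 8.16 − 5·2.7852 + 5 = -0.766
ΔM = M_1 − M_2 = 8.483 − (-0.766) = 9.249; smaller M is more luminous → Star 2.
L ratio = 10^(0.4 |ΔM|) = 10^3.700 = 5006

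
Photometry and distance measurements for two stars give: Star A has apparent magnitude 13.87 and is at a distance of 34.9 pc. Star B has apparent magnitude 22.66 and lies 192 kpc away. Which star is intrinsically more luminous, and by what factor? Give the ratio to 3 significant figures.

Star B is more luminous, by a factor of 9220.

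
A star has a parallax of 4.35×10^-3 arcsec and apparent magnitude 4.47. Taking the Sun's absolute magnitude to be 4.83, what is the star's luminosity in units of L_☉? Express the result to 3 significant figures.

d = 1/p = 1/4.35×10^-3″ = 229.9 pc
M = m − 5 log₁₀ d + 5 = 4.47 − 5·2.3615 + 5 = -2.338
M − M_☉ = -2.338 − 4.83 = -7.168
L/L_☉ = 10^(−0.4 × -7.168) = 736.2

L/L_☉ ≈ 736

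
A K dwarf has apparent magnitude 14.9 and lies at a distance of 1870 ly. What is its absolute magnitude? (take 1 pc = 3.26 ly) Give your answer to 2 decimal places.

d = 1870 ly / 3.26 = 573.6 pc
5 log₁₀(d/10 pc) = 5 log₁₀(573.6) − 5 = 8.793
M = m − 5 log₁₀(d/10) = 14.9 − 8.793 = 6.107

M ≈ 6.11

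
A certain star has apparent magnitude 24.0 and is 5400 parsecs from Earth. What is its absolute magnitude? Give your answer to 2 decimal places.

5 log₁₀(d/10 pc) = 5 log₁₀(5400) − 5 = 13.662
M = m − 5 log₁₀(d/10) = 24.0 − 13.662 = 10.338

M ≈ 10.34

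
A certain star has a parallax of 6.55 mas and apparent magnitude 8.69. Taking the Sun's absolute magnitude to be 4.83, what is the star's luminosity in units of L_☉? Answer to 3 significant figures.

L/L_☉ ≈ 6.66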